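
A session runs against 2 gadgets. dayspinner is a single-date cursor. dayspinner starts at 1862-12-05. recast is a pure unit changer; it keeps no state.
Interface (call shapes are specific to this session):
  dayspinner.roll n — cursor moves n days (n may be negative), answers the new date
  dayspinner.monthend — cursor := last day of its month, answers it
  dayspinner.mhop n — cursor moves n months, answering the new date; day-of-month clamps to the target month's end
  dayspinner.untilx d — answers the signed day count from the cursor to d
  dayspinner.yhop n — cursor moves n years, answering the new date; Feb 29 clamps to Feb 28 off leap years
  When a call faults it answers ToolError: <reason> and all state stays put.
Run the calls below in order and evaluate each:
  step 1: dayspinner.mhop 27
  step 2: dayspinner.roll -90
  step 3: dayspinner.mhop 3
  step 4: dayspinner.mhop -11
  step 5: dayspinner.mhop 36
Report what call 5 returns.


Answer: 1867-04-05

Derivation:
# 1. dayspinner.mhop(27) => 1865-03-05
# 2. dayspinner.roll(-90) => 1864-12-05
# 3. dayspinner.mhop(3) => 1865-03-05
# 4. dayspinner.mhop(-11) => 1864-04-05
# 5. dayspinner.mhop(36) => 1867-04-05


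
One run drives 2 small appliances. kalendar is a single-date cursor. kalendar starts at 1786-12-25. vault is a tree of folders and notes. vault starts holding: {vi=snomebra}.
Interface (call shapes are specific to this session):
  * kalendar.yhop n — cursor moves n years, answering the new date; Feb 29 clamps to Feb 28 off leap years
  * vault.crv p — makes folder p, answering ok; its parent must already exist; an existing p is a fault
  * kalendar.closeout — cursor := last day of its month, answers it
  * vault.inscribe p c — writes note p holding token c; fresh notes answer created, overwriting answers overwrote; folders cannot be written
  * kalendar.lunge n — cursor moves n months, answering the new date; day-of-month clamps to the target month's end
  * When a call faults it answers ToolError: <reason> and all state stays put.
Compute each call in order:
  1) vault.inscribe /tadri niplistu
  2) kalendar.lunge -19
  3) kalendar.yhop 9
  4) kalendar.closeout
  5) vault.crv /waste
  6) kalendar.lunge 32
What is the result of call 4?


Answer: 1794-05-31

Derivation:
~$ vault.inscribe p→/tadri c→niplistu
  created
~$ kalendar.lunge n→-19
  1785-05-25
~$ kalendar.yhop n→9
  1794-05-25
~$ kalendar.closeout
  1794-05-31
~$ vault.crv p→/waste
  ok
~$ kalendar.lunge n→32
  1797-01-31


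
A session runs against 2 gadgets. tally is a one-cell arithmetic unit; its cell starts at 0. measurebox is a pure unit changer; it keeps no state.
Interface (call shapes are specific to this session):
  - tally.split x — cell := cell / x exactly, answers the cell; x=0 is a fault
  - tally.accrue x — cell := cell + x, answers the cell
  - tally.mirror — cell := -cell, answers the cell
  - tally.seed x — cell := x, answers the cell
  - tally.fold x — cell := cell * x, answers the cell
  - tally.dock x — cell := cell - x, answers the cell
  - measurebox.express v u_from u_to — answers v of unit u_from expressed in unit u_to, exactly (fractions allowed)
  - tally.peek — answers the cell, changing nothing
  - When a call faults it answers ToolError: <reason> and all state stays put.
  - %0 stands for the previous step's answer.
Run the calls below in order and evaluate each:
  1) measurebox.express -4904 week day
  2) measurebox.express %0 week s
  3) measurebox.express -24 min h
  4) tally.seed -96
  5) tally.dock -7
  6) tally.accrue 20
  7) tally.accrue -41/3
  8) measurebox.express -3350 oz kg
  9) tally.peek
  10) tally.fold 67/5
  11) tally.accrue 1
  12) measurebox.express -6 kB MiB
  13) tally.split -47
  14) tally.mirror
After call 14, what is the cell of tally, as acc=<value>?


Answer: acc=-16601/705

Derivation:
[in] measurebox.express v='-4904' u_from='week' u_to='day'
= -34328
[in] measurebox.express v='%0' u_from='week' u_to='s'
= -20761574400
[in] measurebox.express v='-24' u_from='min' u_to='h'
= -2/5
[in] tally.seed x='-96'
= -96
[in] tally.dock x='-7'
= -89
[in] tally.accrue x='20'
= -69
[in] tally.accrue x='-41/3'
= -248/3
[in] measurebox.express v='-3350' u_from='oz' u_to='kg'
= -3039068879/32000000
[in] tally.peek
= -248/3
[in] tally.fold x='67/5'
= -16616/15
[in] tally.accrue x='1'
= -16601/15
[in] measurebox.express v='-6' u_from='kB' u_to='MiB'
= -375/65536
[in] tally.split x='-47'
= 16601/705
[in] tally.mirror
= -16601/705


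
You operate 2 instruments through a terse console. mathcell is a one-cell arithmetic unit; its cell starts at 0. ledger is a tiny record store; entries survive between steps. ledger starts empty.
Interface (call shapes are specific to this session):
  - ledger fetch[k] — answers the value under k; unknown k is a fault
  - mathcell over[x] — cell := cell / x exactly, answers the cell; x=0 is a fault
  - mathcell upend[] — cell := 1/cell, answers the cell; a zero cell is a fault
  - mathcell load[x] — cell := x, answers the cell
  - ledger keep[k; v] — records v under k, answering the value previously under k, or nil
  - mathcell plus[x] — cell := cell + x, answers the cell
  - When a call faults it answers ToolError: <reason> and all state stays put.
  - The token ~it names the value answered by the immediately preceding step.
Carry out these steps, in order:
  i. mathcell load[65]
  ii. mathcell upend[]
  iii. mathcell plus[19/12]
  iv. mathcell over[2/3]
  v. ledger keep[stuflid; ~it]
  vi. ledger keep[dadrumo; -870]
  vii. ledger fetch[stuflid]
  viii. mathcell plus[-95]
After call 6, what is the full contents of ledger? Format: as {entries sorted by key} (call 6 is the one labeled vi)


Answer: {dadrumo=-870, stuflid=1247/520}

Derivation:
Then mathcell load on x→65, and observe 65.
I invoke mathcell upend: 1/65.
I run mathcell plus on x→19/12, → 1247/780.
I call mathcell over on x→2/3, and observe 1247/520.
I invoke ledger keep on k→stuflid, v→~it, which returns nil.
Then ledger keep on k→dadrumo, v→-870, and get nil.
I try ledger fetch on k→stuflid, which returns 1247/520.
Next I call mathcell plus on x→-95, giving -48153/520.


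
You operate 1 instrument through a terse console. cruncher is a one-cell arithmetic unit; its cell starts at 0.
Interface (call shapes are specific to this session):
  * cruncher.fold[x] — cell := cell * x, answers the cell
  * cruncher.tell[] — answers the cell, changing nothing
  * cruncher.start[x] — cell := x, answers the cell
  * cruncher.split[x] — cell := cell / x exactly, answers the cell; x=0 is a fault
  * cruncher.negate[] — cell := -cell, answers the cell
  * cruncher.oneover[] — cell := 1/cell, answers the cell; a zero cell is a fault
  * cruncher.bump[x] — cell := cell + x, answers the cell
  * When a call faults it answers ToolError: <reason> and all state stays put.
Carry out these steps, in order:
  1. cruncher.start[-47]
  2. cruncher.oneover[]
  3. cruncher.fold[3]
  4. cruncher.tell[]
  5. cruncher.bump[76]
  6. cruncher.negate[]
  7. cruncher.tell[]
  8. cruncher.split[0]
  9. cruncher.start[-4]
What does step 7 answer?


Do: cruncher.start[x→-47]
See: -47
Do: cruncher.oneover[]
See: -1/47
Do: cruncher.fold[x→3]
See: -3/47
Do: cruncher.tell[]
See: -3/47
Do: cruncher.bump[x→76]
See: 3569/47
Do: cruncher.negate[]
See: -3569/47
Do: cruncher.tell[]
See: -3569/47
Do: cruncher.split[x→0]
See: ToolError: division by zero
Do: cruncher.start[x→-4]
See: -4

Answer: -3569/47


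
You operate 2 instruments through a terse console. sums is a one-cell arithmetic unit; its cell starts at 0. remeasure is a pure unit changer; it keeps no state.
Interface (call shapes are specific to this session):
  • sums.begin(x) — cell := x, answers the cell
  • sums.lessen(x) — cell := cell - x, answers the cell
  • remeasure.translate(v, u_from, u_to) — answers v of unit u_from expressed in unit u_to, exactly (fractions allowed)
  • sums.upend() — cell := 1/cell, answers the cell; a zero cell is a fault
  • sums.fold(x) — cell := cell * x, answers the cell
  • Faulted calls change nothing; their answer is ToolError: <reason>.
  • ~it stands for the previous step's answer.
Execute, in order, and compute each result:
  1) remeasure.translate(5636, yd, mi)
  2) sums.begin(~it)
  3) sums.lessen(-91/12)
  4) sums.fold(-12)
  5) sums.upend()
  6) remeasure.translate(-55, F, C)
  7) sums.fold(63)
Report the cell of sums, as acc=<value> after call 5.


Answer: acc=-110/14237

Derivation:
! 1. translate(v→5636, u_from→yd, u_to→mi) : 1409/440
! 2. begin(x→~it) : 1409/440
! 3. lessen(x→-91/12) : 14237/1320
! 4. fold(x→-12) : -14237/110
! 5. upend() : -110/14237
! 6. translate(v→-55, u_from→F, u_to→C) : -145/3
! 7. fold(x→63) : -6930/14237


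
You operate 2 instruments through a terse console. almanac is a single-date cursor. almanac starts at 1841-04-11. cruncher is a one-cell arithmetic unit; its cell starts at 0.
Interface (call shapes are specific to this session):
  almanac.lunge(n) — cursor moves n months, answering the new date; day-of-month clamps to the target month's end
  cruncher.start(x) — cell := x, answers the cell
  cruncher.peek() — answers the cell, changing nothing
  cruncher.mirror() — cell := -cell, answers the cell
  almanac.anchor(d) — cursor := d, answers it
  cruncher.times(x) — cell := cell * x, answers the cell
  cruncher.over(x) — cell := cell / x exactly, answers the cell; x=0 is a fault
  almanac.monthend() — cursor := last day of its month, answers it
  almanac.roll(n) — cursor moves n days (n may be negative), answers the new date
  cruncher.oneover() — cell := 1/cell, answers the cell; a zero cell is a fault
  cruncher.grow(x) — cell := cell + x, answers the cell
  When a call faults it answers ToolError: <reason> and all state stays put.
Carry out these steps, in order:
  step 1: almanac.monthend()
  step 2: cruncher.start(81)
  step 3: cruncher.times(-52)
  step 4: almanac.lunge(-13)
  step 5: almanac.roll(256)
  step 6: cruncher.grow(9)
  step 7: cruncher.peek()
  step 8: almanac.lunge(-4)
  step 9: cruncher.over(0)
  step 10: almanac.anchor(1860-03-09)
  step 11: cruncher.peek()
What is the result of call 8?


Answer: 1840-08-11

Derivation:
Using almanac.monthend(), giving 1841-04-30.
Calling cruncher.start(x='81'), giving 81.
Invoking cruncher.times(x='-52'), yielding -4212.
Next I call almanac.lunge(n='-13'), giving 1840-03-30.
Invoking almanac.roll(n='256'), and get 1840-12-11.
I call cruncher.grow(x='9'): -4203.
Invoking cruncher.peek(), — result: -4203.
I invoke almanac.lunge(n='-4'), and observe 1840-08-11.
Now I run cruncher.over(x='0'), giving ToolError: division by zero.
I run almanac.anchor(d='1860-03-09'), and observe 1860-03-09.
Now I run cruncher.peek(), and get -4203.


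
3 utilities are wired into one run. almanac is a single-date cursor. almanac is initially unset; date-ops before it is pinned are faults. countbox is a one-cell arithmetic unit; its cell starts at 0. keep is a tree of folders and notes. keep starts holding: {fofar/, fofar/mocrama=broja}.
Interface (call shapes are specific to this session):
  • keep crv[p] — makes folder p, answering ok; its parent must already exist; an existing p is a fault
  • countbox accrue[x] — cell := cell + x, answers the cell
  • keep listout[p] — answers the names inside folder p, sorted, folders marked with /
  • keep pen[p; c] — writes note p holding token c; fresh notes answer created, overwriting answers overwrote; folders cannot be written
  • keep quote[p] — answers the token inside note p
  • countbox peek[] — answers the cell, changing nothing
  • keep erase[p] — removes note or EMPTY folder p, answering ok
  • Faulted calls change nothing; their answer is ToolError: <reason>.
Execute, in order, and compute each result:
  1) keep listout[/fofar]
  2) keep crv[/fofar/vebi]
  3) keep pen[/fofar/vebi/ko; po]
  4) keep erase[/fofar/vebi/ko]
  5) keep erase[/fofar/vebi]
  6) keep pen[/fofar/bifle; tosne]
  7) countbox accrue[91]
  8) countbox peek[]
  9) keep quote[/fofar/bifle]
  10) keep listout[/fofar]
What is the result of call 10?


# 1. keep listout(p: /fofar) == [mocrama]
# 2. keep crv(p: /fofar/vebi) == ok
# 3. keep pen(p: /fofar/vebi/ko, c: po) == created
# 4. keep erase(p: /fofar/vebi/ko) == ok
# 5. keep erase(p: /fofar/vebi) == ok
# 6. keep pen(p: /fofar/bifle, c: tosne) == created
# 7. countbox accrue(x: 91) == 91
# 8. countbox peek() == 91
# 9. keep quote(p: /fofar/bifle) == tosne
# 10. keep listout(p: /fofar) == [bifle, mocrama]

Answer: [bifle, mocrama]


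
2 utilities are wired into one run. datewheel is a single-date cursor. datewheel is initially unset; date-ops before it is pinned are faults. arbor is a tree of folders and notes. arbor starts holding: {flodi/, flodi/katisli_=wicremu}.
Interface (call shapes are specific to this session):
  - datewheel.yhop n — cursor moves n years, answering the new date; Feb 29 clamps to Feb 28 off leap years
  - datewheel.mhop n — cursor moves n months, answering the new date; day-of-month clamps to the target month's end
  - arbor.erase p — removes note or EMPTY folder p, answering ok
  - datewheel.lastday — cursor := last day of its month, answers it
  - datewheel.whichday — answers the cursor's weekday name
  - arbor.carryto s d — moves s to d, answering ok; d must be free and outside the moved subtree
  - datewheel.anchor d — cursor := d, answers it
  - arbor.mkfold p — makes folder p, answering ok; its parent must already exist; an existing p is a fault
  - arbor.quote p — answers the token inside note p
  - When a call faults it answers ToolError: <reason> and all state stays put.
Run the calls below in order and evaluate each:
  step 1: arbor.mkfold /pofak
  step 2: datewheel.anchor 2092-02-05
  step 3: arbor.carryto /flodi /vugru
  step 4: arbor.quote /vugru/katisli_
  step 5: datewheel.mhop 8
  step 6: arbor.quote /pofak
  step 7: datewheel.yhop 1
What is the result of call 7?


Answer: 2093-10-05

Derivation:
·→ arbor.mkfold(p='/pofak')
·← ok
·→ datewheel.anchor(d='2092-02-05')
·← 2092-02-05
·→ arbor.carryto(s='/flodi', d='/vugru')
·← ok
·→ arbor.quote(p='/vugru/katisli_')
·← wicremu
·→ datewheel.mhop(n='8')
·← 2092-10-05
·→ arbor.quote(p='/pofak')
·← ToolError: is a directory
·→ datewheel.yhop(n='1')
·← 2093-10-05


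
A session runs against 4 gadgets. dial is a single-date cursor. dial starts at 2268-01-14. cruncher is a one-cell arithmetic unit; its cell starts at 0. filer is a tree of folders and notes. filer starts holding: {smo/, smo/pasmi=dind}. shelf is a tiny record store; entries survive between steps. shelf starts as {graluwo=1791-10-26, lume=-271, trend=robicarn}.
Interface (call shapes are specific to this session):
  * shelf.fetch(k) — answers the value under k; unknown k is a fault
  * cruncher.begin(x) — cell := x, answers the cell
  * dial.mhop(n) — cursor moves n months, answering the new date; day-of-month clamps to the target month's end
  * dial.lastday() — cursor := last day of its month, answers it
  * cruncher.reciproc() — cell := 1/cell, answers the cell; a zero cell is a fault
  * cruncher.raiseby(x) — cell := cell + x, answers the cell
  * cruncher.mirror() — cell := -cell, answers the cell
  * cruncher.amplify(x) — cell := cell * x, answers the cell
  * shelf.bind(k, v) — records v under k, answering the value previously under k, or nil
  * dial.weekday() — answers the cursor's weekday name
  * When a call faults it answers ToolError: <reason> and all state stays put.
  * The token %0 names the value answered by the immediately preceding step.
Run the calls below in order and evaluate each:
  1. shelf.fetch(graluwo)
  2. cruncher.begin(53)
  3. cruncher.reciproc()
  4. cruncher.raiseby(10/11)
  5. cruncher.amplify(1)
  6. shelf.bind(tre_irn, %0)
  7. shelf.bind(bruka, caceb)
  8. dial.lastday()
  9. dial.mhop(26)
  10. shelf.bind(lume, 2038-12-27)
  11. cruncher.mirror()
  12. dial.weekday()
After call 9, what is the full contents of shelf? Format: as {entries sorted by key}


Answer: {bruka=caceb, graluwo=1791-10-26, lume=-271, tre_irn=541/583, trend=robicarn}

Derivation:
~$ fetch k=graluwo
= 1791-10-26
~$ begin x=53
= 53
~$ reciproc
= 1/53
~$ raiseby x=10/11
= 541/583
~$ amplify x=1
= 541/583
~$ bind k=tre_irn v=%0
= nil
~$ bind k=bruka v=caceb
= nil
~$ lastday
= 2268-01-31
~$ mhop n=26
= 2270-03-31
~$ bind k=lume v=2038-12-27
= -271
~$ mirror
= -541/583
~$ weekday
= Thursday


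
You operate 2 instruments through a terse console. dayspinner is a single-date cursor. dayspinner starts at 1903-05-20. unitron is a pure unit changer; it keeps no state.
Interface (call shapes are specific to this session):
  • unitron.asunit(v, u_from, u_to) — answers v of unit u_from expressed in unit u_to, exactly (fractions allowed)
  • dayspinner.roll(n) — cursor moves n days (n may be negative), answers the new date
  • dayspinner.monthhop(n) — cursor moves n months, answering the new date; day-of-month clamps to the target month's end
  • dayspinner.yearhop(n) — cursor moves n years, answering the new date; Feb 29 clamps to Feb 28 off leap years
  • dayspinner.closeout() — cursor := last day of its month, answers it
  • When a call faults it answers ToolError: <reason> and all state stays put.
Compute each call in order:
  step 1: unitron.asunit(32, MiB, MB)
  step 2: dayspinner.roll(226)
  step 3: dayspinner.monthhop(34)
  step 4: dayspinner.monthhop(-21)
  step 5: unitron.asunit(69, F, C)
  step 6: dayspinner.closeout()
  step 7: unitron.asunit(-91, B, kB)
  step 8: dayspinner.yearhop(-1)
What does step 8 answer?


Answer: 1904-02-28

Derivation:
! unitron.asunit(v='32', u_from='MiB', u_to='MB') -> 524288/15625
! dayspinner.roll(n='226') -> 1904-01-01
! dayspinner.monthhop(n='34') -> 1906-11-01
! dayspinner.monthhop(n='-21') -> 1905-02-01
! unitron.asunit(v='69', u_from='F', u_to='C') -> 185/9
! dayspinner.closeout() -> 1905-02-28
! unitron.asunit(v='-91', u_from='B', u_to='kB') -> -91/1000
! dayspinner.yearhop(n='-1') -> 1904-02-28


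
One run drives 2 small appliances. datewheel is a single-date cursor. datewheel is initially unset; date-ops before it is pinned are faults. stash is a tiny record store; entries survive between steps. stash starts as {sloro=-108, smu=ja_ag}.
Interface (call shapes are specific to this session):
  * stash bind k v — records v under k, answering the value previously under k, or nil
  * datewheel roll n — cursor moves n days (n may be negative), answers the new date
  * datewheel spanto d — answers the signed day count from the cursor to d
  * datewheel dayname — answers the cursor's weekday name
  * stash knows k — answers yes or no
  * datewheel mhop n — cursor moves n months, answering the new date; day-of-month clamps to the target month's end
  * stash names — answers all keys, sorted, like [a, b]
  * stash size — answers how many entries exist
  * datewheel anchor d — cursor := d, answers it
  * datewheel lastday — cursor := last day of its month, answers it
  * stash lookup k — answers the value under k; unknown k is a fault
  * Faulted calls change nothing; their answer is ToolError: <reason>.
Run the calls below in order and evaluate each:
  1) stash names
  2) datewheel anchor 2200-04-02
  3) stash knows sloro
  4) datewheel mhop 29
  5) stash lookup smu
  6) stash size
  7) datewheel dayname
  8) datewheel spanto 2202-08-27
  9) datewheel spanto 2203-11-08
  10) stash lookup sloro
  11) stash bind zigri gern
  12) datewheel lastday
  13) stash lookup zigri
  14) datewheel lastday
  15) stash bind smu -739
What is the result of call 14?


==> stash names()
<== [sloro, smu]
==> datewheel anchor(2200-04-02)
<== 2200-04-02
==> stash knows(sloro)
<== yes
==> datewheel mhop(29)
<== 2202-09-02
==> stash lookup(smu)
<== ja_ag
==> stash size()
<== 2
==> datewheel dayname()
<== Thursday
==> datewheel spanto(2202-08-27)
<== -6
==> datewheel spanto(2203-11-08)
<== 432
==> stash lookup(sloro)
<== -108
==> stash bind(zigri, gern)
<== nil
==> datewheel lastday()
<== 2202-09-30
==> stash lookup(zigri)
<== gern
==> datewheel lastday()
<== 2202-09-30
==> stash bind(smu, -739)
<== ja_ag

Answer: 2202-09-30


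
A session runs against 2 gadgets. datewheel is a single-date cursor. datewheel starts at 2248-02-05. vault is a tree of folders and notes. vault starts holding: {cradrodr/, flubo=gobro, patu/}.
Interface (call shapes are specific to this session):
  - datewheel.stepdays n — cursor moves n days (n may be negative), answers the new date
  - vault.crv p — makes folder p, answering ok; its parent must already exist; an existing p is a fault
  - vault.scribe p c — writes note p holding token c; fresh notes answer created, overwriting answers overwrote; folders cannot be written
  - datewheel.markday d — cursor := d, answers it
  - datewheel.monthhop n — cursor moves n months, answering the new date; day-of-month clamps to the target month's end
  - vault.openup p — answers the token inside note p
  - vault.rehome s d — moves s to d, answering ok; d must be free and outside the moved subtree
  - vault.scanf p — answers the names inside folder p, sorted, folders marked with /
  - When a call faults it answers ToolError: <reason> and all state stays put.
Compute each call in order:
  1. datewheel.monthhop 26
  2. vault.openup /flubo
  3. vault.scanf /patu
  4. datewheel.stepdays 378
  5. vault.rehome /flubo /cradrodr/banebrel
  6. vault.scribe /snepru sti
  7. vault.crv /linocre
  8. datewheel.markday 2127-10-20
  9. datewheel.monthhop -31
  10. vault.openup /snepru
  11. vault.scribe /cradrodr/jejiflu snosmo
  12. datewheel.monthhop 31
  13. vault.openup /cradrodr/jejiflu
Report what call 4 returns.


! datewheel.monthhop(n=26) ~> 2250-04-05
! vault.openup(p=/flubo) ~> gobro
! vault.scanf(p=/patu) ~> []
! datewheel.stepdays(n=378) ~> 2251-04-18
! vault.rehome(s=/flubo, d=/cradrodr/banebrel) ~> ok
! vault.scribe(p=/snepru, c=sti) ~> created
! vault.crv(p=/linocre) ~> ok
! datewheel.markday(d=2127-10-20) ~> 2127-10-20
! datewheel.monthhop(n=-31) ~> 2125-03-20
! vault.openup(p=/snepru) ~> sti
! vault.scribe(p=/cradrodr/jejiflu, c=snosmo) ~> created
! datewheel.monthhop(n=31) ~> 2127-10-20
! vault.openup(p=/cradrodr/jejiflu) ~> snosmo

Answer: 2251-04-18


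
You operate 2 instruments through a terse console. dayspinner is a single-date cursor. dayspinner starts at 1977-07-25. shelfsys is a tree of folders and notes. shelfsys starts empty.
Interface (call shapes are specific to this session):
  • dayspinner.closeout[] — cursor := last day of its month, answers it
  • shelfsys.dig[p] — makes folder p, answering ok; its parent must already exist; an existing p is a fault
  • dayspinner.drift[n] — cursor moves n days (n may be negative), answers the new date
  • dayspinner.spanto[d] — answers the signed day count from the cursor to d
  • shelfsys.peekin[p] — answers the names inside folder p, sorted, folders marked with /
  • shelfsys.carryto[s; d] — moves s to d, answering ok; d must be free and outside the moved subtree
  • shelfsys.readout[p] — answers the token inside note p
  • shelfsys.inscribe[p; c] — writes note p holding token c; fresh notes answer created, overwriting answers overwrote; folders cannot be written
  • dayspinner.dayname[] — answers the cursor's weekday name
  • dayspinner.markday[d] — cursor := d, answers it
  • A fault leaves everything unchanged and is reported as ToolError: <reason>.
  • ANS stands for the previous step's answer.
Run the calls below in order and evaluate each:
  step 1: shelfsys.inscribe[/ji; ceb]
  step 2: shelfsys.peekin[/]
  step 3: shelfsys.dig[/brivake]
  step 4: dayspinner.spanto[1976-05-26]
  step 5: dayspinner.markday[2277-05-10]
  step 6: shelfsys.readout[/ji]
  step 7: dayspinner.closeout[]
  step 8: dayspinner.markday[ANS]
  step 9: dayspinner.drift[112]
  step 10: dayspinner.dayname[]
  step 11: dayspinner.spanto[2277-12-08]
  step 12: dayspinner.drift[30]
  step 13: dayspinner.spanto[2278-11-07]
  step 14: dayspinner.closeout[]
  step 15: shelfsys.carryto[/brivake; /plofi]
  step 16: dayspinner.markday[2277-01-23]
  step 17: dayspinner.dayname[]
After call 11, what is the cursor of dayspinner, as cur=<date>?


Answer: cur=2277-09-20

Derivation:
·→ shelfsys.inscribe(p: /ji, c: ceb)
·← created
·→ shelfsys.peekin(p: /)
·← [ji]
·→ shelfsys.dig(p: /brivake)
·← ok
·→ dayspinner.spanto(d: 1976-05-26)
·← -425
·→ dayspinner.markday(d: 2277-05-10)
·← 2277-05-10
·→ shelfsys.readout(p: /ji)
·← ceb
·→ dayspinner.closeout()
·← 2277-05-31
·→ dayspinner.markday(d: ANS)
·← 2277-05-31
·→ dayspinner.drift(n: 112)
·← 2277-09-20
·→ dayspinner.dayname()
·← Thursday
·→ dayspinner.spanto(d: 2277-12-08)
·← 79
·→ dayspinner.drift(n: 30)
·← 2277-10-20
·→ dayspinner.spanto(d: 2278-11-07)
·← 383
·→ dayspinner.closeout()
·← 2277-10-31
·→ shelfsys.carryto(s: /brivake, d: /plofi)
·← ok
·→ dayspinner.markday(d: 2277-01-23)
·← 2277-01-23
·→ dayspinner.dayname()
·← Tuesday


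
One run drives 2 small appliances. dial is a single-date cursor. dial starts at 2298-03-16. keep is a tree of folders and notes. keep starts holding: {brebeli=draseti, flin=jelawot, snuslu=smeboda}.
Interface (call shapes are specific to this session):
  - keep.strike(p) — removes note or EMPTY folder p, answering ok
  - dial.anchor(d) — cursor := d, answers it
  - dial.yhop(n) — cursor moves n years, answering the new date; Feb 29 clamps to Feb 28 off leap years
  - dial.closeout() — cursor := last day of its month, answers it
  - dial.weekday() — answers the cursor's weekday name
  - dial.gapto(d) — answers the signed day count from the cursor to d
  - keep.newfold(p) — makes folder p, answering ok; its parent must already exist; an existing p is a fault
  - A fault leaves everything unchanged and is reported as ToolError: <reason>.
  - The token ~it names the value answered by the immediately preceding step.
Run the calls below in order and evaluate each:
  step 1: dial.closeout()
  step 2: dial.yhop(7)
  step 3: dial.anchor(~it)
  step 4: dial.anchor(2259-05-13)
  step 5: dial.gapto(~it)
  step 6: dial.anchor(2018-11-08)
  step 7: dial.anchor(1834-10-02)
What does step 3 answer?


$ dial.closeout
[out] 2298-03-31
$ dial.yhop n='7'
[out] 2305-03-31
$ dial.anchor d='~it'
[out] 2305-03-31
$ dial.anchor d='2259-05-13'
[out] 2259-05-13
$ dial.gapto d='~it'
[out] 0
$ dial.anchor d='2018-11-08'
[out] 2018-11-08
$ dial.anchor d='1834-10-02'
[out] 1834-10-02

Answer: 2305-03-31


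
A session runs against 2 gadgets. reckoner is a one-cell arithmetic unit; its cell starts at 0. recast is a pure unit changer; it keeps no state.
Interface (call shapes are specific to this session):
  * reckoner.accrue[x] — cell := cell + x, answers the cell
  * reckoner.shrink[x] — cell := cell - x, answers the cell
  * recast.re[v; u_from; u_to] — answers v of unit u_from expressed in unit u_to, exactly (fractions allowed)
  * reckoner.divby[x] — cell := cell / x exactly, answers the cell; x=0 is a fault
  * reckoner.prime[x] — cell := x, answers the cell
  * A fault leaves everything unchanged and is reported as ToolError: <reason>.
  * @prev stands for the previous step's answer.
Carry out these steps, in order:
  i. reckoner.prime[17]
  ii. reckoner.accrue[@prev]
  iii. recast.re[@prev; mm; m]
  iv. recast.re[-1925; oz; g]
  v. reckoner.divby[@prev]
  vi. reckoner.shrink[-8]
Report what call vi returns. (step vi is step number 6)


Answer: 27939113992/3492661249

Derivation:
[in] prime x='17'
:: 17
[in] accrue x='@prev'
:: 34
[in] re v='@prev' u_from='mm' u_to='m'
:: 17/500
[in] re v='-1925' u_from='oz' u_to='g'
:: -3492661249/64000
[in] divby x='@prev'
:: -2176000/3492661249
[in] shrink x='-8'
:: 27939113992/3492661249


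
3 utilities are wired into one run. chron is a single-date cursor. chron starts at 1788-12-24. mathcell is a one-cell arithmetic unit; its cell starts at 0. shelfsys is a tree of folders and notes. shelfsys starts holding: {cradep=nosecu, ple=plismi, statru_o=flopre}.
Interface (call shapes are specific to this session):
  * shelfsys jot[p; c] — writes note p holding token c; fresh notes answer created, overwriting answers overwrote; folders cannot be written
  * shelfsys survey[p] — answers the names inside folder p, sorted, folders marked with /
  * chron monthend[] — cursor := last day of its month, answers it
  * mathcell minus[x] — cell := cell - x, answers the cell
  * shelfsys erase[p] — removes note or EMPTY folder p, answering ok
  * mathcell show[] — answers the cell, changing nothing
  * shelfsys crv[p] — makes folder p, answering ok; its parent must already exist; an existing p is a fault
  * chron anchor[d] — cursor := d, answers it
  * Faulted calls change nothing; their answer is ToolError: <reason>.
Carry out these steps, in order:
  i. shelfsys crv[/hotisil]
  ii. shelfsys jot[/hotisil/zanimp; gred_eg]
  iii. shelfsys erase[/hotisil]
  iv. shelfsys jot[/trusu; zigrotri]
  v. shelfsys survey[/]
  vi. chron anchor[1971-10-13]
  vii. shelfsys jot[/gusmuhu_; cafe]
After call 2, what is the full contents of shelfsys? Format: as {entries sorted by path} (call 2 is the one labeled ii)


Answer: {cradep=nosecu, hotisil/, hotisil/zanimp=gred_eg, ple=plismi, statru_o=flopre}

Derivation:
==> shelfsys crv(p=/hotisil)
<== ok
==> shelfsys jot(p=/hotisil/zanimp, c=gred_eg)
<== created
==> shelfsys erase(p=/hotisil)
<== ToolError: not empty
==> shelfsys jot(p=/trusu, c=zigrotri)
<== created
==> shelfsys survey(p=/)
<== [cradep, hotisil/, ple, statru_o, trusu]
==> chron anchor(d=1971-10-13)
<== 1971-10-13
==> shelfsys jot(p=/gusmuhu_, c=cafe)
<== created


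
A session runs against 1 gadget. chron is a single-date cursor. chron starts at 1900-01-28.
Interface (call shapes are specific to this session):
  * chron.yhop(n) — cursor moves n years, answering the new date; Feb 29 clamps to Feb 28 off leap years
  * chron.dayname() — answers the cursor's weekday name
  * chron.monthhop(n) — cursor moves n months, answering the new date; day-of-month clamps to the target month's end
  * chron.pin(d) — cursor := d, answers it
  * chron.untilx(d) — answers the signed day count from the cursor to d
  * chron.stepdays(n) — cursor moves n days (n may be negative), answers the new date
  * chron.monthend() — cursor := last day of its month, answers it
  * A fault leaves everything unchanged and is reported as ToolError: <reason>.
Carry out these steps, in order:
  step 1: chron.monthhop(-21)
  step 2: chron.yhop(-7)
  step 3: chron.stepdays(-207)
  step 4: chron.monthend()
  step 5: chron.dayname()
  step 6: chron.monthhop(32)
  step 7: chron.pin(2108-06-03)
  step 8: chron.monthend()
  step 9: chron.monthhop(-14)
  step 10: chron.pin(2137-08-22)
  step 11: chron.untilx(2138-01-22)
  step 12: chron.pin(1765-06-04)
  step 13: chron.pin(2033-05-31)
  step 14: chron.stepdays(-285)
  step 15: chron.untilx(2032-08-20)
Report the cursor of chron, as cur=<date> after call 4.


% chron.monthhop -21
= 1898-04-28
% chron.yhop -7
= 1891-04-28
% chron.stepdays -207
= 1890-10-03
% chron.monthend
= 1890-10-31
% chron.dayname
= Friday
% chron.monthhop 32
= 1893-06-30
% chron.pin 2108-06-03
= 2108-06-03
% chron.monthend
= 2108-06-30
% chron.monthhop -14
= 2107-04-30
% chron.pin 2137-08-22
= 2137-08-22
% chron.untilx 2138-01-22
= 153
% chron.pin 1765-06-04
= 1765-06-04
% chron.pin 2033-05-31
= 2033-05-31
% chron.stepdays -285
= 2032-08-19
% chron.untilx 2032-08-20
= 1

Answer: cur=1890-10-31


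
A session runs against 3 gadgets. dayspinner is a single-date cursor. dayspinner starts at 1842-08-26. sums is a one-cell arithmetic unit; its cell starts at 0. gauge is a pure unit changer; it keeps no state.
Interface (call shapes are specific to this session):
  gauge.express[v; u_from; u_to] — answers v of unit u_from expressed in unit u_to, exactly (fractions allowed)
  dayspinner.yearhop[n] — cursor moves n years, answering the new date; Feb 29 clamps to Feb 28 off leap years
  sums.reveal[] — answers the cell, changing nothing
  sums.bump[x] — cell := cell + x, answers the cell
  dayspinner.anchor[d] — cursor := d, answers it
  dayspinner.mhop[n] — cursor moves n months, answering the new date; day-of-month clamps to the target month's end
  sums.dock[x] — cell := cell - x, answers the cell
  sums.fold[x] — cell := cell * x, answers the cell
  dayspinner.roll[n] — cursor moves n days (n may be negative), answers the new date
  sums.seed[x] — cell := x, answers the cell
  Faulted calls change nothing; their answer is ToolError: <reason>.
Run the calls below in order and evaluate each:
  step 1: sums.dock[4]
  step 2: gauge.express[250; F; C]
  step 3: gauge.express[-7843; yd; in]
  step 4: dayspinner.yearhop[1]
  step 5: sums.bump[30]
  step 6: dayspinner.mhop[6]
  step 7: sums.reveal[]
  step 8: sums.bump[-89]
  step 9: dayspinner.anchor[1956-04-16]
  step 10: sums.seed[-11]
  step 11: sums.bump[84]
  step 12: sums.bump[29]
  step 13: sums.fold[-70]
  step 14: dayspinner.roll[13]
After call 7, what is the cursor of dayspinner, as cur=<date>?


Answer: cur=1844-02-26

Derivation:
·→ sums.dock(x='4')
·← -4
·→ gauge.express(v='250', u_from='F', u_to='C')
·← 1090/9
·→ gauge.express(v='-7843', u_from='yd', u_to='in')
·← -282348
·→ dayspinner.yearhop(n='1')
·← 1843-08-26
·→ sums.bump(x='30')
·← 26
·→ dayspinner.mhop(n='6')
·← 1844-02-26
·→ sums.reveal()
·← 26
·→ sums.bump(x='-89')
·← -63
·→ dayspinner.anchor(d='1956-04-16')
·← 1956-04-16
·→ sums.seed(x='-11')
·← -11
·→ sums.bump(x='84')
·← 73
·→ sums.bump(x='29')
·← 102
·→ sums.fold(x='-70')
·← -7140
·→ dayspinner.roll(n='13')
·← 1956-04-29


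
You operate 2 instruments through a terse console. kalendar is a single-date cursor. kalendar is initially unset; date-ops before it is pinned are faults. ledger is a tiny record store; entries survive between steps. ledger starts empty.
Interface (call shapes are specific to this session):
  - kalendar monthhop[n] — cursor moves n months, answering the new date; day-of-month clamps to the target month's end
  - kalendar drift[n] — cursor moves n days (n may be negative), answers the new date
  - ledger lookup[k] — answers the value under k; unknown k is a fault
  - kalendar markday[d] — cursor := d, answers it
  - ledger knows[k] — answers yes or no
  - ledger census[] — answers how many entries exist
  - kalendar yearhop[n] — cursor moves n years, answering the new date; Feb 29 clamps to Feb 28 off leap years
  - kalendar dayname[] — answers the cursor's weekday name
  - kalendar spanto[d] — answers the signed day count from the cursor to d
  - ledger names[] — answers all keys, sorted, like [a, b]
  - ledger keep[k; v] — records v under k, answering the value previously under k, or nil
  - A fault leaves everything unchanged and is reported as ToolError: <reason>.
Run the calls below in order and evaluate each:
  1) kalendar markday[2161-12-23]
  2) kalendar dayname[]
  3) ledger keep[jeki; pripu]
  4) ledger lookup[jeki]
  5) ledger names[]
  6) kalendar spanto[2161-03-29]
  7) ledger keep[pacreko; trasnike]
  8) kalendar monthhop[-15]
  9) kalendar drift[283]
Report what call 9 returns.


Answer: 2161-07-03

Derivation:
Using kalendar markday(2161-12-23), yielding 2161-12-23.
Then kalendar dayname, and observe Wednesday.
I try ledger keep(jeki, pripu), which returns nil.
Now I run ledger lookup(jeki), and see pripu.
Now I run ledger names(), which returns [jeki].
Invoking kalendar spanto(2161-03-29), and get -269.
Calling ledger keep(pacreko, trasnike), which returns nil.
Next I call kalendar monthhop(-15), yielding 2160-09-23.
I call kalendar drift(283): 2161-07-03.


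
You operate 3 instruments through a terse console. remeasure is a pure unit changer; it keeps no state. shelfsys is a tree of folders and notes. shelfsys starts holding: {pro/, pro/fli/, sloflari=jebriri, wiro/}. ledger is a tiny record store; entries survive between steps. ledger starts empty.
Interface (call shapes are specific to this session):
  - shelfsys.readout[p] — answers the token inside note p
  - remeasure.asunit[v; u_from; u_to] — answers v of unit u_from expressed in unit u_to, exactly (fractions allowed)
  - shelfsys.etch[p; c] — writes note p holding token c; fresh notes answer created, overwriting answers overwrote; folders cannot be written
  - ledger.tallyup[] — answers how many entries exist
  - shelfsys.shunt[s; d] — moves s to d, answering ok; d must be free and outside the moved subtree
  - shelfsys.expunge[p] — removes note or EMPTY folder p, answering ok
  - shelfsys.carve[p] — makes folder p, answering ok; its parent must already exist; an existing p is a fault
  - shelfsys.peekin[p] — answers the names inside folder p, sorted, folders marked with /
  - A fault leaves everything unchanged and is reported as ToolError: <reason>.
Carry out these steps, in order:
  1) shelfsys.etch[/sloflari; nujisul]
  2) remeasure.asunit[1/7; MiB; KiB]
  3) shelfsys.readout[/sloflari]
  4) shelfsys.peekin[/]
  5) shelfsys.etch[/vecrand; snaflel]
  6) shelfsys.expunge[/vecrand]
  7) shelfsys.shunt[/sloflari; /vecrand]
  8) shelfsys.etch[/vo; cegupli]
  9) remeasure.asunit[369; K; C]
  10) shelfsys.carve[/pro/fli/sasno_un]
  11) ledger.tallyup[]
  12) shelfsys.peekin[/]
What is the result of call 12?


% 1. etch(p=/sloflari, c=nujisul) : overwrote
% 2. asunit(v=1/7, u_from=MiB, u_to=KiB) : 1024/7
% 3. readout(p=/sloflari) : nujisul
% 4. peekin(p=/) : [pro/, sloflari, wiro/]
% 5. etch(p=/vecrand, c=snaflel) : created
% 6. expunge(p=/vecrand) : ok
% 7. shunt(s=/sloflari, d=/vecrand) : ok
% 8. etch(p=/vo, c=cegupli) : created
% 9. asunit(v=369, u_from=K, u_to=C) : 1917/20
% 10. carve(p=/pro/fli/sasno_un) : ok
% 11. tallyup() : 0
% 12. peekin(p=/) : [pro/, vecrand, vo, wiro/]

Answer: [pro/, vecrand, vo, wiro/]


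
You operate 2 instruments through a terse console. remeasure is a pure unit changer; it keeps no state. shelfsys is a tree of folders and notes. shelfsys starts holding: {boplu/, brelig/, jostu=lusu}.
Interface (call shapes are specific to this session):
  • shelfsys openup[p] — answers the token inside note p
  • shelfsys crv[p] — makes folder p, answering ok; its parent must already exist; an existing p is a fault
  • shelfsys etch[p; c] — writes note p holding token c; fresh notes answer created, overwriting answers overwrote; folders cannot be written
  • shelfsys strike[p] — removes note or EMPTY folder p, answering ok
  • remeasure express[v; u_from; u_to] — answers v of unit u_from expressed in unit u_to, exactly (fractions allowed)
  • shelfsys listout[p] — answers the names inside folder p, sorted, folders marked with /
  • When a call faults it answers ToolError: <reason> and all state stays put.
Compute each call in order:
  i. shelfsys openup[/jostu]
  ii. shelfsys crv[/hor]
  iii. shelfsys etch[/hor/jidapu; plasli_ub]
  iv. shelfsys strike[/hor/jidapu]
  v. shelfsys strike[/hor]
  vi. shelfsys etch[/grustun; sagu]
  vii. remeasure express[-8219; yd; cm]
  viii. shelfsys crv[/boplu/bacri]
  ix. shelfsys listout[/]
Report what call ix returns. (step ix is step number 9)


Answer: [boplu/, brelig/, grustun, jostu]

Derivation:
I try shelfsys openup passing p→/jostu, → lusu.
Calling shelfsys crv passing p→/hor, and get ok.
I call shelfsys etch passing p→/hor/jidapu, c→plasli_ub, — result: created.
Invoking shelfsys strike passing p→/hor/jidapu, which returns ok.
Invoking shelfsys strike passing p→/hor, — result: ok.
Now I run shelfsys etch passing p→/grustun, c→sagu, and see created.
Invoking remeasure express passing v→-8219, u_from→yd, u_to→cm, yielding -18788634/25.
I invoke shelfsys crv passing p→/boplu/bacri, giving ok.
Invoking shelfsys listout passing p→/, and see [boplu/, brelig/, grustun, jostu].


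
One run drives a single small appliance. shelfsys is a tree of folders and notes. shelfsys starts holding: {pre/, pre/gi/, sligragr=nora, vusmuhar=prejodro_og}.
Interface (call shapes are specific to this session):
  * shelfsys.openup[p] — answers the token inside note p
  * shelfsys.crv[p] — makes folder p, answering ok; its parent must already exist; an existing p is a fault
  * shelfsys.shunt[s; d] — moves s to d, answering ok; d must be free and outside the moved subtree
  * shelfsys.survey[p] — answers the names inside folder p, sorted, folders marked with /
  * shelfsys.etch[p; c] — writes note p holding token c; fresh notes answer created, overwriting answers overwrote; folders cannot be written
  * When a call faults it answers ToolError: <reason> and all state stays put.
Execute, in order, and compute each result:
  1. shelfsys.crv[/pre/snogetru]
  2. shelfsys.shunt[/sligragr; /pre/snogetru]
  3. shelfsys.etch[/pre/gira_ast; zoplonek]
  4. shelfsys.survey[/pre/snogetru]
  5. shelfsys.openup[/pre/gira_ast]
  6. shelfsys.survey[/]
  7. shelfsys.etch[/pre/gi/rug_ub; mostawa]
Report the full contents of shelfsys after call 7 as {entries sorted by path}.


Act: shelfsys.crv[p='/pre/snogetru']
Obs: ok
Act: shelfsys.shunt[s='/sligragr'; d='/pre/snogetru']
Obs: ToolError: exists
Act: shelfsys.etch[p='/pre/gira_ast'; c='zoplonek']
Obs: created
Act: shelfsys.survey[p='/pre/snogetru']
Obs: []
Act: shelfsys.openup[p='/pre/gira_ast']
Obs: zoplonek
Act: shelfsys.survey[p='/']
Obs: [pre/, sligragr, vusmuhar]
Act: shelfsys.etch[p='/pre/gi/rug_ub'; c='mostawa']
Obs: created

Answer: {pre/, pre/gi/, pre/gi/rug_ub=mostawa, pre/gira_ast=zoplonek, pre/snogetru/, sligragr=nora, vusmuhar=prejodro_og}
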